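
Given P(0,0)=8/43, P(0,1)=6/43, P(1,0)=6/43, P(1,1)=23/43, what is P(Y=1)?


P(Y=1) = P(0,1)+P(1,1) = 6/43 + 23/43 = 29/43

29/43


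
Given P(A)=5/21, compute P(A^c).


P(A') = 1 - P(A) = 1 - 5/21 = 16/21

16/21


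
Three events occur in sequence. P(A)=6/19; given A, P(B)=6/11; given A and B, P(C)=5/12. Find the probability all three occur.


P(A∩B∩C) = P(A) * P(B|A) * P(C|A∩B)
= 6/19 * 6/11 * 5/12
= 36/209 * 5/12 = 15/209

15/209


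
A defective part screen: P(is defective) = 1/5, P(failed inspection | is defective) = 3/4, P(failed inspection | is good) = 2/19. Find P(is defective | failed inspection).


P(A) = P(A|B)P(B) + P(A|B')P(B') = 3/4*1/5 + 2/19*4/5 = 89/380
P(B|A) = P(A|B)P(B)/P(A) = (3/20)/(89/380) = 57/89

57/89


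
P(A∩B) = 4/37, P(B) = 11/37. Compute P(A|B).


P(A|B) = P(A∩B)/P(B) = (4/37)/(11/37) = 4/11

4/11


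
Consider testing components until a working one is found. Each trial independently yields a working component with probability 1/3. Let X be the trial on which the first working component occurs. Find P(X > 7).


P(X > 7) = P(first 7 trials all fail) = (1-p)^7 = (2/3)^7 = 128/2187

128/2187


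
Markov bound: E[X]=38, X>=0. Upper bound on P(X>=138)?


Markov: P(X >= a) <= E[X]/a
P(X >= 138) <= 38/138 = 19/69

19/69


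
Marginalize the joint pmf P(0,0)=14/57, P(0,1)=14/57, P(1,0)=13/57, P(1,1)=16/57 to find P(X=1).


P(X=1) = P(1,0)+P(1,1) = 13/57 + 16/57 = 29/57

29/57


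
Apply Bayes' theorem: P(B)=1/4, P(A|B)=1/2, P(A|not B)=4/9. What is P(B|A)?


P(A) = P(A|B)P(B) + P(A|B')P(B') = 1/2*1/4 + 4/9*3/4 = 11/24
P(B|A) = P(A|B)P(B)/P(A) = (1/8)/(11/24) = 3/11

3/11


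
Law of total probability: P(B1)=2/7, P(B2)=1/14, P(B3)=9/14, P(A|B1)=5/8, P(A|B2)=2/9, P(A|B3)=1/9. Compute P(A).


P(A) = P(A|B1)P(B1) + P(A|B2)P(B2) + P(A|B3)P(B3)
= 5/8*2/7 + 2/9*1/14 + 1/9*9/14
= 5/28 + 1/63 + 1/14 = 67/252

67/252


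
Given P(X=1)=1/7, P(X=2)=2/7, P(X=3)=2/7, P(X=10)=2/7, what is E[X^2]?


E[X^2] = sum(g(x)*P(x))
= 1*1/7 + 4*2/7 + 9*2/7 + 100*2/7
= 227/7

227/7


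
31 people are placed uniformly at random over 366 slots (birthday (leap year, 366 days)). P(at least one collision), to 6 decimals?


P(all different) = prod((366-i)/366 for i=0..30) = 0.270541
P(at least one match) = 1 - 0.270541 = 0.729459

0.729459


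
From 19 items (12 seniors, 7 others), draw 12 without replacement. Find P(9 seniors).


P(X=9) = C(12,9)*C(7,3) / C(19,12)
= 220*35 / 50388
= 7700/50388 = 1925/12597

1925/12597


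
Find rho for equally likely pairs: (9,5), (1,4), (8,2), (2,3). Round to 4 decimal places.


Cov(X,Y) = 0.2500, Var(X) = 12.5000, Var(Y) = 1.2500
rho = Cov/(sqrt(VarX)*sqrt(VarY)) = 0.0632

0.0632


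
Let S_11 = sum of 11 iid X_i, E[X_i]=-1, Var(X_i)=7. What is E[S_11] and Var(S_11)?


E[S_n] = n*mu = 11*-1 = -11
Var(S_n) = n*sigma^2 = 11*7 = 77

E[S_11]=-11, Var(S_11)=77


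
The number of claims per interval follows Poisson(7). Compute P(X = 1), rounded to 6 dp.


P(X=1) = e^(-7) * 7^1 / 1!
≈ 0.0009118819656 * 7 / 1
≈ 0.006383

0.006383


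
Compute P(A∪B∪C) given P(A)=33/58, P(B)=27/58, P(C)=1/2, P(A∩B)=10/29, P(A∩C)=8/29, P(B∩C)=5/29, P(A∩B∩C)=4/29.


P(A∪B∪C) = P(A)+P(B)+P(C) - P(AB)-P(AC)-P(BC) + P(ABC)
= 33/58+27/58+1/2 - 10/29-8/29-5/29 + 4/29
= 51/58

51/58


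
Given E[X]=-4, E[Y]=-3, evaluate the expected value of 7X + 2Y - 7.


E[7X + 2Y - 7] = 7*E[X] + 2*E[Y] - 7
= (7)*(-4) + (2)*(-3) + (-7)
= -28 - 6 - 7 = -41

-41


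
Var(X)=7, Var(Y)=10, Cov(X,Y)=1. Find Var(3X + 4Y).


Var(3X + 4Y) = 3^2*Var(X) + 4^2*Var(Y) + 2*3*4*Cov(X,Y)
= 9*7 + 16*10 + 24*1
= 63 + 160 + 24 = 247

247


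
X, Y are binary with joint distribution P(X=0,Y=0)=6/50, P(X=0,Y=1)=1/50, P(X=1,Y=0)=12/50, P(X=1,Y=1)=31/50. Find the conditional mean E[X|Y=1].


P(Y=1) = 32/50
E[X|Y=1] = (0*1 + 1*31)/32 = 31/32

31/32


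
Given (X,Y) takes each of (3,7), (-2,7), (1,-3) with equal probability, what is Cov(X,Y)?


E[X]=2/3, E[Y]=11/3, E[XY]=4/3
Cov(X,Y) = E[XY] - E[X]E[Y] = 4/3 - 2/3*11/3 = -10/9

-10/9


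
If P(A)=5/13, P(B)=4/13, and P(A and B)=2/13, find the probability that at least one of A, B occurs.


P(A∪B) = P(A) + P(B) - P(A∩B)
= 5/13 + 4/13 - 2/13 = 7/13

7/13


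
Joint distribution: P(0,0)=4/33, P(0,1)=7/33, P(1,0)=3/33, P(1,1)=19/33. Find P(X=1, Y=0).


Read from table: P(X=1, Y=0) = 3/33 = 1/11

1/11


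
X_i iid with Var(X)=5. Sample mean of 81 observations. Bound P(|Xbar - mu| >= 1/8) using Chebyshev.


Var(Xbar) = Var(X)/n = 5/81
Chebyshev: P(|Xbar-mu| >= 1/8) <= Var(Xbar)/(1/8)^2 = (5/81)/(1/64) = 320/81
Bound exceeds 1, so trivial bound: 1

1


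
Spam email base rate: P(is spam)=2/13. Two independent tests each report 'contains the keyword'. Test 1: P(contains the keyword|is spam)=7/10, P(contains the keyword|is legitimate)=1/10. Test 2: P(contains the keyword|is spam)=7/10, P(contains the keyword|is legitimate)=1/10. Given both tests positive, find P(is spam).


After test 1: P(+) = 7/10*2/13 + 1/10*11/13 = 5/26
P(B|+) = (7/65)/(5/26) = 14/25
After test 2 (use post1 as new prior): P(+) = 7/10*14/25 + 1/10*11/25 = 109/250
P(B|+,+) = (49/125)/(109/250) = 98/109

98/109


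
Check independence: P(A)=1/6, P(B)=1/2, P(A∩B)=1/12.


P(A)*P(B) = 1/6*1/2 = 1/12
P(A∩B) = 1/12, which equals P(A)P(B), so independent

Yes, A and B are independent


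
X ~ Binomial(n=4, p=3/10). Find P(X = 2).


P(X=2) = C(4,2) * p^2 * (1-p)^2
= 6 * 9/100 * 49/100
= 1323/5000

1323/5000


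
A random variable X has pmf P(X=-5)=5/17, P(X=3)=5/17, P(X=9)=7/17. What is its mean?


E[X] = sum(x * P(x))
= -5*5/17 + 3*5/17 + 9*7/17
= 53/17

53/17


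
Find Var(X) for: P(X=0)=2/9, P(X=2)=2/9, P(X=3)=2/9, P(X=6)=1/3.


E[X] = 28/9, E[X^2] = 134/9
Var(X) = E[X^2] - (E[X])^2 = 134/9 - (28/9)^2 = 422/81

422/81


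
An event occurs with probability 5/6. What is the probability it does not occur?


P(A') = 1 - P(A) = 1 - 5/6 = 1/6

1/6


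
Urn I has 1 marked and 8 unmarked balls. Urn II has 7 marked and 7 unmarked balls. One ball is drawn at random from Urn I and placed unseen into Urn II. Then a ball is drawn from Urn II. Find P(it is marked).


P(transfer marked) = 1/9; P(transfer unmarked) = 8/9
If marked transferred: Urn II has 8 marked of 15, so P(marked|marked moved) = 8/15
If unmarked transferred: Urn II has 7 marked of 15, so P(marked|unmarked moved) = 7/15
By total probability: P(marked) = 1/9*8/15 + 8/9*7/15 = 64/135

64/135


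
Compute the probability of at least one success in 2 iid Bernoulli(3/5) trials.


P(at least one) = 1 - P(none)
P(none) = (1 - 3/5)^2 = (2/5)^2 = 4/25
P(at least one) = 1 - 4/25 = 21/25

21/25


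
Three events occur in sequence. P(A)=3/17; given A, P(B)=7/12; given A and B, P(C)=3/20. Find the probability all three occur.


P(A∩B∩C) = P(A) * P(B|A) * P(C|A∩B)
= 3/17 * 7/12 * 3/20
= 7/68 * 3/20 = 21/1360

21/1360


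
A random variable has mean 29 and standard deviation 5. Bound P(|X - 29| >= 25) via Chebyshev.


k = 25/5 = 5
Chebyshev: P(|X-mu| >= k*sigma) <= 1/k^2 = 1/5^2 = 1/25

1/25


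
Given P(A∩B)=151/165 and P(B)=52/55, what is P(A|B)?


P(A|B) = P(A∩B)/P(B) = (151/165)/(156/165) = 151/156

151/156


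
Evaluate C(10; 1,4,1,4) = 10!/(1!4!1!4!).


10! = 3628800
Denominator: 1!=1 * 4!=24 * 1!=1 * 4!=24
Coefficient = 3628800 / 576 = 6300

6300


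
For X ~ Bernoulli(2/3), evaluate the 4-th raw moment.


For Bernoulli: X in {0,1}
E[X^4] = 0^4*(1-2/3) + 1^4*2/3 = 2/3

2/3


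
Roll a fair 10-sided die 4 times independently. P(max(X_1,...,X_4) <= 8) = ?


P(max <= 8) = P(all X_i <= 8) = (P(X_1 <= 8))^4
= (8/10)^4 = (4/5)^4 = 256/625

256/625


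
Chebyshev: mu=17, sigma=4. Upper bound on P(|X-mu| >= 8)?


k = 8/4 = 2
Chebyshev: P(|X-mu| >= k*sigma) <= 1/k^2 = 1/2^2 = 1/4

1/4


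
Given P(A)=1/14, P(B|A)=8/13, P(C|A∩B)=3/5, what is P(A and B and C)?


P(A∩B∩C) = P(A) * P(B|A) * P(C|A∩B)
= 1/14 * 8/13 * 3/5
= 4/91 * 3/5 = 12/455

12/455


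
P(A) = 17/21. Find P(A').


P(A') = 1 - P(A) = 1 - 17/21 = 4/21

4/21


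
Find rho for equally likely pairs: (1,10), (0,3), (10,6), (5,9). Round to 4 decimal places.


Cov(X,Y) = 0.7500, Var(X) = 15.5000, Var(Y) = 7.5000
rho = Cov/(sqrt(VarX)*sqrt(VarY)) = 0.0696

0.0696


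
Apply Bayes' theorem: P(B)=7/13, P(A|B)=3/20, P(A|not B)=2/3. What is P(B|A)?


P(A) = P(A|B)P(B) + P(A|B')P(B') = 3/20*7/13 + 2/3*6/13 = 101/260
P(B|A) = P(A|B)P(B)/P(A) = (21/260)/(101/260) = 21/101

21/101


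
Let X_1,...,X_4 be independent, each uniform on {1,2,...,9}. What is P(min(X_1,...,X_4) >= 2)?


P(min >= 2) = P(all X_i >= 2) = (P(X_1 >= 2))^4
= (8/9)^4 = 4096/6561

4096/6561


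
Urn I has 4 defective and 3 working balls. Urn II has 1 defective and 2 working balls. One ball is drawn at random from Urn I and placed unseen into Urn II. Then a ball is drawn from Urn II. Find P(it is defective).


P(transfer defective) = 4/7; P(transfer working) = 3/7
If defective transferred: Urn II has 2 defective of 4, so P(defective|defective moved) = 1/2
If working transferred: Urn II has 1 defective of 4, so P(defective|working moved) = 1/4
By total probability: P(defective) = 4/7*1/2 + 3/7*1/4 = 11/28

11/28


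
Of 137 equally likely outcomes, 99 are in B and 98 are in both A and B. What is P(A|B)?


P(A|B) = P(A∩B)/P(B) = (98/137)/(99/137) = 98/99

98/99


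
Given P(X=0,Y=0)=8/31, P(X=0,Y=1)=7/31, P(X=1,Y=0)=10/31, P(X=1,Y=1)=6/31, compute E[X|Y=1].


P(Y=1) = 13/31
E[X|Y=1] = (0*7 + 1*6)/13 = 6/13

6/13


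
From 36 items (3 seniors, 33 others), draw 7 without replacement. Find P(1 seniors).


P(X=1) = C(3,1)*C(33,6) / C(36,7)
= 3*1107568 / 8347680
= 3322704/8347680 = 203/510

203/510


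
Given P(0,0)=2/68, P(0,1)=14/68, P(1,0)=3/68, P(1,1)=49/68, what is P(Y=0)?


P(Y=0) = P(0,0)+P(1,0) = 2/68 + 3/68 = 5/68

5/68


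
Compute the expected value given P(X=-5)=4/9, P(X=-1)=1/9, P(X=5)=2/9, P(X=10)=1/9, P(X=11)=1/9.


E[X] = sum(x * P(x))
= -5*4/9 - 1*1/9 + 5*2/9 + 10*1/9 + 11*1/9
= 10/9

10/9


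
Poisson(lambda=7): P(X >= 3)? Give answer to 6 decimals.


P(X>=3) = 1 - P(X<=2) = 1 - (e^(-7)*7^0/0! + e^(-7)*7^1/1! + e^(-7)*7^2/2!)
≈ 1 - (0.0009118820 + 0.0063831738 + 0.0223411082)
= 1 - 0.0296361640 = 0.9703638360
≈ 0.970364

0.970364


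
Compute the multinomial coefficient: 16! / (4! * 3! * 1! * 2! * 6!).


16! = 20922789888000
Denominator: 4!=24 * 3!=6 * 1!=1 * 2!=2 * 6!=720
Coefficient = 20922789888000 / 207360 = 100900800

100900800


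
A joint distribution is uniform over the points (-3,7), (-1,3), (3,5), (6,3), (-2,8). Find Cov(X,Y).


E[X]=3/5, E[Y]=26/5, E[XY]=-7/5
Cov(X,Y) = E[XY] - E[X]E[Y] = -7/5 - 3/5*26/5 = -113/25

-113/25


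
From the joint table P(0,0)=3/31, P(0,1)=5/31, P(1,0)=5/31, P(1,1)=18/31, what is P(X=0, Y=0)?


Read from table: P(X=0, Y=0) = 3/31

3/31


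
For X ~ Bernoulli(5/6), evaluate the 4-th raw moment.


For Bernoulli: X in {0,1}
E[X^4] = 0^4*(1-5/6) + 1^4*5/6 = 5/6

5/6


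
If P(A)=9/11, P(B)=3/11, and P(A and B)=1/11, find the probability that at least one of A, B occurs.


P(A∪B) = P(A) + P(B) - P(A∩B)
= 9/11 + 3/11 - 1/11 = 1

1


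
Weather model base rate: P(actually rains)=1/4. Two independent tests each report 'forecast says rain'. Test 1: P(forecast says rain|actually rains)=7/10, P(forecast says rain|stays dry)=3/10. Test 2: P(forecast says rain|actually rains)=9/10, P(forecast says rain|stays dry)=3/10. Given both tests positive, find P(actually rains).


After test 1: P(+) = 7/10*1/4 + 3/10*3/4 = 2/5
P(B|+) = (7/40)/(2/5) = 7/16
After test 2 (use post1 as new prior): P(+) = 9/10*7/16 + 3/10*9/16 = 9/16
P(B|+,+) = (63/160)/(9/16) = 7/10

7/10


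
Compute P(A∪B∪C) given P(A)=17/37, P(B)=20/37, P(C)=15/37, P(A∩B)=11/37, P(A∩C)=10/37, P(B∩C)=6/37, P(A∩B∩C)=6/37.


P(A∪B∪C) = P(A)+P(B)+P(C) - P(AB)-P(AC)-P(BC) + P(ABC)
= 17/37+20/37+15/37 - 11/37-10/37-6/37 + 6/37
= 31/37

31/37


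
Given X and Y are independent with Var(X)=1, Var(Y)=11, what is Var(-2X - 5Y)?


Independence => Cov(X,Y)=0
Var(-2X - 5Y) = (-2)^2*Var(X) + (-5)^2*Var(Y)
= 4*1 + 25*11 = 279

279


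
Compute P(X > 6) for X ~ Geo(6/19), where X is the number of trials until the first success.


P(X > 6) = P(first 6 trials all fail) = (1-p)^6 = (13/19)^6 = 4826809/47045881

4826809/47045881


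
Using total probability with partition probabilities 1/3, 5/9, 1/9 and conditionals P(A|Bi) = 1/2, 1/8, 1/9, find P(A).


P(A) = P(A|B1)P(B1) + P(A|B2)P(B2) + P(A|B3)P(B3)
= 1/2*1/3 + 1/8*5/9 + 1/9*1/9
= 1/6 + 5/72 + 1/81 = 161/648

161/648


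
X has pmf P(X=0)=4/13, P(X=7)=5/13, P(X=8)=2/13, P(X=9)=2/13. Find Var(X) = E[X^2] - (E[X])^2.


E[X] = 69/13, E[X^2] = 535/13
Var(X) = E[X^2] - (E[X])^2 = 535/13 - (69/13)^2 = 2194/169

2194/169


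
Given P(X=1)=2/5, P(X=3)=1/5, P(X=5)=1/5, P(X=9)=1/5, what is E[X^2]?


E[X^2] = sum(g(x)*P(x))
= 1*2/5 + 9*1/5 + 25*1/5 + 81*1/5
= 117/5

117/5


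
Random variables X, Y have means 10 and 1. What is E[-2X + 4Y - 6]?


E[-2X + 4Y - 6] = -2*E[X] + 4*E[Y] - 6
= (-2)*(10) + (4)*(1) + (-6)
= -20 + 4 - 6 = -22

-22


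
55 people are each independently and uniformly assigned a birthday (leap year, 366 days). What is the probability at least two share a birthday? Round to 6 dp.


P(all different) = prod((366-i)/366 for i=0..54) = 0.013909
P(at least one match) = 1 - 0.013909 = 0.986091

0.986091


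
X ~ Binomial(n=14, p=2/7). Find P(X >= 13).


P(X>=13) = P(X=13) + P(X=14)
= 81920/96889010407 + 16384/678223072849
= 589824/678223072849

589824/678223072849


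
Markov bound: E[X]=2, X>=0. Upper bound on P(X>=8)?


Markov: P(X >= a) <= E[X]/a
P(X >= 8) <= 2/8 = 1/4

1/4


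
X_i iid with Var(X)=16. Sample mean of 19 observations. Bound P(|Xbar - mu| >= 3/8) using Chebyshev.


Var(Xbar) = Var(X)/n = 16/19
Chebyshev: P(|Xbar-mu| >= 3/8) <= Var(Xbar)/(3/8)^2 = (16/19)/(9/64) = 1024/171
Bound exceeds 1, so trivial bound: 1

1


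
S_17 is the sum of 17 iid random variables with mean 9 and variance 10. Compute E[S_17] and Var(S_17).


E[S_n] = n*mu = 17*9 = 153
Var(S_n) = n*sigma^2 = 17*10 = 170

E[S_17]=153, Var(S_17)=170


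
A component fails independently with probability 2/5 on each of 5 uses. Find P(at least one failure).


P(at least one) = 1 - P(none)
P(none) = (1 - 2/5)^5 = (3/5)^5 = 243/3125
P(at least one) = 1 - 243/3125 = 2882/3125

2882/3125


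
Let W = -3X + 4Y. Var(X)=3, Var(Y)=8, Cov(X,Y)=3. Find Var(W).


Var(-3X + 4Y) = (-3)^2*Var(X) + 4^2*Var(Y) + 2*(-3)*4*Cov(X,Y)
= 9*3 + 16*8 - 24*3
= 27 + 128 - 72 = 83

83


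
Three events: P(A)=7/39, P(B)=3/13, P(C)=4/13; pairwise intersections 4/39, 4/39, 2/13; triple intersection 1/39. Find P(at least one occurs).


P(A∪B∪C) = P(A)+P(B)+P(C) - P(AB)-P(AC)-P(BC) + P(ABC)
= 7/39+3/13+4/13 - 4/39-4/39-2/13 + 1/39
= 5/13

5/13


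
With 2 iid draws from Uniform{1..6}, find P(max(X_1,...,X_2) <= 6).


P(max <= 6) = P(all X_i <= 6) = (P(X_1 <= 6))^2
= (6/6)^2 = 1^2 = 1

1


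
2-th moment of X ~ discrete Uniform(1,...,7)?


E[X^2] = (1/7) * sum(x^2 for x=1..7)
= 140/7 = 20

20


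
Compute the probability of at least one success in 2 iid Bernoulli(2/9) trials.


P(at least one) = 1 - P(none)
P(none) = (1 - 2/9)^2 = (7/9)^2 = 49/81
P(at least one) = 1 - 49/81 = 32/81

32/81


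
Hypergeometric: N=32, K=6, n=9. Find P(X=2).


P(X=2) = C(6,2)*C(26,7) / C(32,9)
= 15*657800 / 28048800
= 9867000/28048800 = 1265/3596

1265/3596


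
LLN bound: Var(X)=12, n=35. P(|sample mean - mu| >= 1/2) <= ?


Var(Xbar) = Var(X)/n = 12/35
Chebyshev: P(|Xbar-mu| >= 1/2) <= Var(Xbar)/(1/2)^2 = (12/35)/(1/4) = 48/35
Bound exceeds 1, so trivial bound: 1

1


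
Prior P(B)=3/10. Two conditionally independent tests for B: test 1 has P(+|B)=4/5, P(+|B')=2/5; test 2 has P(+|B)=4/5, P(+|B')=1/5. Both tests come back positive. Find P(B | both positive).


After test 1: P(+) = 4/5*3/10 + 2/5*7/10 = 13/25
P(B|+) = (6/25)/(13/25) = 6/13
After test 2 (use post1 as new prior): P(+) = 4/5*6/13 + 1/5*7/13 = 31/65
P(B|+,+) = (24/65)/(31/65) = 24/31

24/31


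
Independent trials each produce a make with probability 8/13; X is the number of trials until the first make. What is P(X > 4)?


P(X > 4) = P(first 4 trials all fail) = (1-p)^4 = (5/13)^4 = 625/28561

625/28561


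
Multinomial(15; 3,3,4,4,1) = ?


15! = 1307674368000
Denominator: 3!=6 * 3!=6 * 4!=24 * 4!=24 * 1!=1
Coefficient = 1307674368000 / 20736 = 63063000

63063000


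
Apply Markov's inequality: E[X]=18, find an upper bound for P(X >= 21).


Markov: P(X >= a) <= E[X]/a
P(X >= 21) <= 18/21 = 6/7

6/7


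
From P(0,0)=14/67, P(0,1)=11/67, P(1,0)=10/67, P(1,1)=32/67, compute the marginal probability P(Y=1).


P(Y=1) = P(0,1)+P(1,1) = 11/67 + 32/67 = 43/67

43/67


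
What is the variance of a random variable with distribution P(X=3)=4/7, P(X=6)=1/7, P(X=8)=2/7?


E[X] = 34/7, E[X^2] = 200/7
Var(X) = E[X^2] - (E[X])^2 = 200/7 - (34/7)^2 = 244/49

244/49


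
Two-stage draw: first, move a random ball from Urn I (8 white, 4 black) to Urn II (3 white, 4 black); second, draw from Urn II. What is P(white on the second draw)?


P(transfer white) = 8/12 = 2/3; P(transfer black) = 1/3
If white transferred: Urn II has 4 white of 8, so P(white|white moved) = 1/2
If black transferred: Urn II has 3 white of 8, so P(white|black moved) = 3/8
By total probability: P(white) = 2/3*1/2 + 1/3*3/8 = 11/24

11/24


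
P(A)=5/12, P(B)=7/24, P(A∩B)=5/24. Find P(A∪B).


P(A∪B) = P(A) + P(B) - P(A∩B)
= 5/12 + 7/24 - 5/24 = 1/2

1/2


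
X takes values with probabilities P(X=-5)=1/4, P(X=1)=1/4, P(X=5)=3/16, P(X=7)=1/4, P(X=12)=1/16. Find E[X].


E[X] = sum(x * P(x))
= -5*1/4 + 1*1/4 + 5*3/16 + 7*1/4 + 12*1/16
= 39/16

39/16


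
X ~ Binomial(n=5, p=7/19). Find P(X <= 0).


P(X<=0) = P(X=0)
= 248832/2476099
= 248832/2476099

248832/2476099


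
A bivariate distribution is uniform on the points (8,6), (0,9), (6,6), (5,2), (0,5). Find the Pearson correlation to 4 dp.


Cov(X,Y) = -2.4800, Var(X) = 10.5600, Var(Y) = 5.0400
rho = Cov/(sqrt(VarX)*sqrt(VarY)) = -0.3399

-0.3399


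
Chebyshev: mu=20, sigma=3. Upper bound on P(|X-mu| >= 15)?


k = 15/3 = 5
Chebyshev: P(|X-mu| >= k*sigma) <= 1/k^2 = 1/5^2 = 1/25

1/25


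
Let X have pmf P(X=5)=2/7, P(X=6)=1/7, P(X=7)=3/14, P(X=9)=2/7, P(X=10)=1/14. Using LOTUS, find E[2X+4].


E[2X+4] = sum(g(x)*P(x))
= 14*2/7 + 16*1/7 + 18*3/14 + 22*2/7 + 24*1/14
= 127/7

127/7


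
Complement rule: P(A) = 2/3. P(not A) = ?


P(A') = 1 - P(A) = 1 - 2/3 = 1/3

1/3


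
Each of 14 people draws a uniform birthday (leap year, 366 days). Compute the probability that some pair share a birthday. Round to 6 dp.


P(all different) = prod((366-i)/366 for i=0..13) = 0.777440
P(at least one match) = 1 - 0.777440 = 0.222560

0.222560


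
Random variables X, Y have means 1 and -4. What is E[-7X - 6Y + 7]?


E[-7X - 6Y + 7] = -7*E[X] - 6*E[Y] + 7
= (-7)*(1) + (-6)*(-4) + (7)
= -7 + 24 + 7 = 24

24


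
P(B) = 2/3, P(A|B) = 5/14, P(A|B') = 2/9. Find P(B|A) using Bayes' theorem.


P(A) = P(A|B)P(B) + P(A|B')P(B') = 5/14*2/3 + 2/9*1/3 = 59/189
P(B|A) = P(A|B)P(B)/P(A) = (5/21)/(59/189) = 45/59

45/59


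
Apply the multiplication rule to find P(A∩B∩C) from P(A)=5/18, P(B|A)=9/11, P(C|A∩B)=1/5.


P(A∩B∩C) = P(A) * P(B|A) * P(C|A∩B)
= 5/18 * 9/11 * 1/5
= 5/22 * 1/5 = 1/22

1/22


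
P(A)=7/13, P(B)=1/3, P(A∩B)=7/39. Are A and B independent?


P(A)*P(B) = 7/13*1/3 = 7/39
P(A∩B) = 7/39, which equals P(A)P(B), so independent

Yes, A and B are independent


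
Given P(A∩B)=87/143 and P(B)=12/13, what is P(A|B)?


P(A|B) = P(A∩B)/P(B) = (87/143)/(132/143) = 87/132 = 29/44

29/44


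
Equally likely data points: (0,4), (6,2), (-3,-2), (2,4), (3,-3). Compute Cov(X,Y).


E[X]=8/5, E[Y]=1, E[XY]=17/5
Cov(X,Y) = E[XY] - E[X]E[Y] = 17/5 - 8/5*1 = 9/5

9/5


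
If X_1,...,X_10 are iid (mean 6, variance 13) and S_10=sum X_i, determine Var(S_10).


By independence, Var(S_n) = n*Var(X_1) = 10*13 = 130

130


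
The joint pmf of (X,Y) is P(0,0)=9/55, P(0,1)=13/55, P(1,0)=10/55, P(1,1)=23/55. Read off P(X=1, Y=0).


Read from table: P(X=1, Y=0) = 10/55 = 2/11

2/11


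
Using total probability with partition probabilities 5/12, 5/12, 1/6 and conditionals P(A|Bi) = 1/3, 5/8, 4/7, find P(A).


P(A) = P(A|B1)P(B1) + P(A|B2)P(B2) + P(A|B3)P(B3)
= 1/3*5/12 + 5/8*5/12 + 4/7*1/6
= 5/36 + 25/96 + 2/21 = 997/2016

997/2016


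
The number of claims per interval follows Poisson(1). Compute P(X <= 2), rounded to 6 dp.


P(X<=2) = e^(-1)*1^0/0! + e^(-1)*1^1/1! + e^(-1)*1^2/2!
≈ 0.3678794412 + 0.3678794412 + 0.1839397206
= 0.9196986030
≈ 0.919699

0.919699


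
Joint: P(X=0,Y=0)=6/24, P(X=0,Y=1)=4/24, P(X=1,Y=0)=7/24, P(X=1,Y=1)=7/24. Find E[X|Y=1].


P(Y=1) = 11/24
E[X|Y=1] = (0*4 + 1*7)/11 = 7/11

7/11


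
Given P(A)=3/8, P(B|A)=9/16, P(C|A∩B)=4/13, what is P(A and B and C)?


P(A∩B∩C) = P(A) * P(B|A) * P(C|A∩B)
= 3/8 * 9/16 * 4/13
= 27/128 * 4/13 = 27/416

27/416


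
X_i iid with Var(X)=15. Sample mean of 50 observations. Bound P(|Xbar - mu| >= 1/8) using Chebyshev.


Var(Xbar) = Var(X)/n = 15/50
Chebyshev: P(|Xbar-mu| >= 1/8) <= Var(Xbar)/(1/8)^2 = (3/10)/(1/64) = 96/5
Bound exceeds 1, so trivial bound: 1

1


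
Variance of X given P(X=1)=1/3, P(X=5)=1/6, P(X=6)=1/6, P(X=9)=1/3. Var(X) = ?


E[X] = 31/6, E[X^2] = 75/2
Var(X) = E[X^2] - (E[X])^2 = 75/2 - (31/6)^2 = 389/36

389/36


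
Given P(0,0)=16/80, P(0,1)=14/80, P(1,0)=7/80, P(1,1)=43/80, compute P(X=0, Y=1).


Read from table: P(X=0, Y=1) = 14/80 = 7/40

7/40


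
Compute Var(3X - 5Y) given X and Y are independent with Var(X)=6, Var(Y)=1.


Independence => Cov(X,Y)=0
Var(3X - 5Y) = 3^2*Var(X) + (-5)^2*Var(Y)
= 9*6 + 25*1 = 79

79


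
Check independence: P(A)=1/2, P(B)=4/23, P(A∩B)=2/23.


P(A)*P(B) = 1/2*4/23 = 2/23
P(A∩B) = 2/23, which equals P(A)P(B), so independent

Yes, A and B are independent


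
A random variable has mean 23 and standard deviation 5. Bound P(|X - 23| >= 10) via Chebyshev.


k = 10/5 = 2
Chebyshev: P(|X-mu| >= k*sigma) <= 1/k^2 = 1/2^2 = 1/4

1/4


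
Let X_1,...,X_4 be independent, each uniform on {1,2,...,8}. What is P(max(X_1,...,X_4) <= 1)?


P(max <= 1) = P(all X_i <= 1) = (P(X_1 <= 1))^4
= (1/8)^4 = 1/4096

1/4096


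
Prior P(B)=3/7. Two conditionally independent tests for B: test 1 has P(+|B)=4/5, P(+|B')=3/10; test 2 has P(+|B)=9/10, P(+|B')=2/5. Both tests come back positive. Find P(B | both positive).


After test 1: P(+) = 4/5*3/7 + 3/10*4/7 = 18/35
P(B|+) = (12/35)/(18/35) = 2/3
After test 2 (use post1 as new prior): P(+) = 9/10*2/3 + 2/5*1/3 = 11/15
P(B|+,+) = (3/5)/(11/15) = 9/11

9/11


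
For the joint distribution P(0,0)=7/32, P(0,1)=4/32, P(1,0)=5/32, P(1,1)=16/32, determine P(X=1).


P(X=1) = P(1,0)+P(1,1) = 5/32 + 16/32 = 21/32

21/32


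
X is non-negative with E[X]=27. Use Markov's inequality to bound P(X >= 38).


Markov: P(X >= a) <= E[X]/a
P(X >= 38) <= 27/38

27/38


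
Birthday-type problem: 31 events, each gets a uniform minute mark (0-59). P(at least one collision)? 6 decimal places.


P(all different) = prod((60-i)/60 for i=0..30) = 0.000071
P(at least one match) = 1 - 0.000071 = 0.999929

0.999929


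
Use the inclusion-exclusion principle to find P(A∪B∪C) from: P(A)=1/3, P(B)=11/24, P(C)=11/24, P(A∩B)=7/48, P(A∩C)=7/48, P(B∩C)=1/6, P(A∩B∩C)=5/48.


P(A∪B∪C) = P(A)+P(B)+P(C) - P(AB)-P(AC)-P(BC) + P(ABC)
= 1/3+11/24+11/24 - 7/48-7/48-1/6 + 5/48
= 43/48

43/48


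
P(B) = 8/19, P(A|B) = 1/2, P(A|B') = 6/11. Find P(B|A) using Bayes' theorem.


P(A) = P(A|B)P(B) + P(A|B')P(B') = 1/2*8/19 + 6/11*11/19 = 10/19
P(B|A) = P(A|B)P(B)/P(A) = (4/19)/(10/19) = 2/5

2/5


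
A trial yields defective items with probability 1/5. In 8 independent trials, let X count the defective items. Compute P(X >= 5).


P(X>=5) = P(X=5) + P(X=6) + P(X=7) + P(X=8)
= 3584/390625 + 448/390625 + 32/390625 + 1/390625
= 813/78125

813/78125


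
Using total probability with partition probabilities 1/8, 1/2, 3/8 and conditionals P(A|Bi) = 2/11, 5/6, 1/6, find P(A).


P(A) = P(A|B1)P(B1) + P(A|B2)P(B2) + P(A|B3)P(B3)
= 2/11*1/8 + 5/6*1/2 + 1/6*3/8
= 1/44 + 5/12 + 1/16 = 265/528

265/528


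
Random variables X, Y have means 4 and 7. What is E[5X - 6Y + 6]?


E[5X - 6Y + 6] = 5*E[X] - 6*E[Y] + 6
= (5)*(4) + (-6)*(7) + (6)
= 20 - 42 + 6 = -16

-16


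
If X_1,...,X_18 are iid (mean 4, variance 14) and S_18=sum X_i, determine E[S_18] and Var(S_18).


E[S_n] = n*mu = 18*4 = 72
Var(S_n) = n*sigma^2 = 18*14 = 252

E[S_18]=72, Var(S_18)=252


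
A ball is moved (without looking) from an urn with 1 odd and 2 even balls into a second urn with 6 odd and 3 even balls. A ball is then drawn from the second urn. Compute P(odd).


P(transfer odd) = 1/3; P(transfer even) = 2/3
If odd transferred: Urn II has 7 odd of 10, so P(odd|odd moved) = 7/10
If even transferred: Urn II has 6 odd of 10, so P(odd|even moved) = 3/5
By total probability: P(odd) = 1/3*7/10 + 2/3*3/5 = 19/30

19/30


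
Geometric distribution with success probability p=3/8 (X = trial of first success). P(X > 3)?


P(X > 3) = P(first 3 trials all fail) = (1-p)^3 = (5/8)^3 = 125/512

125/512


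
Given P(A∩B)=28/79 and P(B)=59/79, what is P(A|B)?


P(A|B) = P(A∩B)/P(B) = (28/79)/(59/79) = 28/59

28/59


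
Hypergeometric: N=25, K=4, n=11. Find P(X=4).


P(X=4) = C(4,4)*C(21,7) / C(25,11)
= 1*116280 / 4457400
= 116280/4457400 = 3/115

3/115


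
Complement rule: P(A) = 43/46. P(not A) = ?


P(A') = 1 - P(A) = 1 - 43/46 = 3/46

3/46


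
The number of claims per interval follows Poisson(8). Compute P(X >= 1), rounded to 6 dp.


P(X>=1) = 1 - P(X<=0) = 1 - (e^(-8)*8^0/0!)
≈ 1 - 0.0003354626 = 0.9996645374
≈ 0.999665

0.999665


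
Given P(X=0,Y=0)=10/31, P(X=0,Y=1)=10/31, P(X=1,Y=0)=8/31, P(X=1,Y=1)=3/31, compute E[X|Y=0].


P(Y=0) = 18/31
E[X|Y=0] = (0*10 + 1*8)/18 = 8/18 = 4/9

4/9


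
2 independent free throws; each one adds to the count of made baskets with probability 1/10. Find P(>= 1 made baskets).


P(at least one) = 1 - P(none)
P(none) = (1 - 1/10)^2 = (9/10)^2 = 81/100
P(at least one) = 1 - 81/100 = 19/100

19/100


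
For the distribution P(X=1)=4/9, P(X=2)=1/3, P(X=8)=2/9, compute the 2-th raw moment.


E[X^2] = sum(x^2 * P(x))
= 1*4/9 + 4*1/3 + 64*2/9
= 16

16


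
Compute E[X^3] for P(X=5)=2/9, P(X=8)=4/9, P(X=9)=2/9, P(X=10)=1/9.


E[X^3] = sum(g(x)*P(x))
= 125*2/9 + 512*4/9 + 729*2/9 + 1000*1/9
= 4756/9

4756/9


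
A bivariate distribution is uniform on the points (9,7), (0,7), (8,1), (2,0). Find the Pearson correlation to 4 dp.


Cov(X,Y) = -0.0625, Var(X) = 14.6875, Var(Y) = 10.6875
rho = Cov/(sqrt(VarX)*sqrt(VarY)) = -0.0050

-0.0050


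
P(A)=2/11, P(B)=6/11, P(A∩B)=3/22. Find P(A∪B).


P(A∪B) = P(A) + P(B) - P(A∩B)
= 2/11 + 6/11 - 3/22 = 13/22

13/22


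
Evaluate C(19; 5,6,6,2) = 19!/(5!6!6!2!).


19! = 121645100408832000
Denominator: 5!=120 * 6!=720 * 6!=720 * 2!=2
Coefficient = 121645100408832000 / 124416000 = 977728752

977728752


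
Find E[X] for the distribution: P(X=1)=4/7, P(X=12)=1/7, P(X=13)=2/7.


E[X] = sum(x * P(x))
= 1*4/7 + 12*1/7 + 13*2/7
= 6

6


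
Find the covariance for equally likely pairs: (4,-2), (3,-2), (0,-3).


E[X]=7/3, E[Y]=-7/3, E[XY]=-14/3
Cov(X,Y) = E[XY] - E[X]E[Y] = -14/3 - 7/3*-7/3 = 7/9

7/9


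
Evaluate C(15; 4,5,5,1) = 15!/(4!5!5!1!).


15! = 1307674368000
Denominator: 4!=24 * 5!=120 * 5!=120 * 1!=1
Coefficient = 1307674368000 / 345600 = 3783780

3783780


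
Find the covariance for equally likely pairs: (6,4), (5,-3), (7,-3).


E[X]=6, E[Y]=-2/3, E[XY]=-4
Cov(X,Y) = E[XY] - E[X]E[Y] = -4 - 6*-2/3 = 0

0


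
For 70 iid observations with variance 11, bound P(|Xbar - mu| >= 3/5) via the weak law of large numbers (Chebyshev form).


Var(Xbar) = Var(X)/n = 11/70
Chebyshev: P(|Xbar-mu| >= 3/5) <= Var(Xbar)/(3/5)^2 = (11/70)/(9/25) = 55/126

55/126


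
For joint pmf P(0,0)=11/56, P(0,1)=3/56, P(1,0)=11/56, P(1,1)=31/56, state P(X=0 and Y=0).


Read from table: P(X=0, Y=0) = 11/56

11/56


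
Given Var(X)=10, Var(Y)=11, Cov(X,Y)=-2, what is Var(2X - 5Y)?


Var(2X - 5Y) = 2^2*Var(X) + (-5)^2*Var(Y) + 2*2*(-5)*Cov(X,Y)
= 4*10 + 25*11 - 20*(-2)
= 40 + 275 + 40 = 355

355


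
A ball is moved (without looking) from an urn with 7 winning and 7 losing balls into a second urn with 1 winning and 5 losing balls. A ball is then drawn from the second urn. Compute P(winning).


P(transfer winning) = 7/14 = 1/2; P(transfer losing) = 1/2
If winning transferred: Urn II has 2 winning of 7, so P(winning|winning moved) = 2/7
If losing transferred: Urn II has 1 winning of 7, so P(winning|losing moved) = 1/7
By total probability: P(winning) = 1/2*2/7 + 1/2*1/7 = 3/14

3/14


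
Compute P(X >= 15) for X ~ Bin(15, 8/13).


P(X>=15) = P(X=15)
= 35184372088832/51185893014090757
= 35184372088832/51185893014090757

35184372088832/51185893014090757


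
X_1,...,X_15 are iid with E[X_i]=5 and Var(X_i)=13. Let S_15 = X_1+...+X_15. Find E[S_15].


E[S_n] = n*E[X_1] = 15*5 = 75

75


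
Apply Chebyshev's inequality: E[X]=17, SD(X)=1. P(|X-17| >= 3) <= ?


k = 3/1 = 3
Chebyshev: P(|X-mu| >= k*sigma) <= 1/k^2 = 1/3^2 = 1/9

1/9


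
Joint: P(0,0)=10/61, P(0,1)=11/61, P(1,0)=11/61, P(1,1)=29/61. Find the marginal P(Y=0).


P(Y=0) = P(0,0)+P(1,0) = 10/61 + 11/61 = 21/61

21/61


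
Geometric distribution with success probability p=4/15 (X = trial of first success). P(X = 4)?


P(X=4) = (1-p)^3 * p = (11/15)^3 * 4/15
= 1331/3375 * 4/15 = 5324/50625

5324/50625


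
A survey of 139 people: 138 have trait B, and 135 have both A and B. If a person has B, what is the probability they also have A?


P(A|B) = P(A∩B)/P(B) = (135/139)/(138/139) = 135/138 = 45/46

45/46


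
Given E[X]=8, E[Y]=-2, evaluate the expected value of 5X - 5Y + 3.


E[5X - 5Y + 3] = 5*E[X] - 5*E[Y] + 3
= (5)*(8) + (-5)*(-2) + (3)
= 40 + 10 + 3 = 53

53


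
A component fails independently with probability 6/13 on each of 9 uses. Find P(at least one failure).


P(at least one) = 1 - P(none)
P(none) = (1 - 6/13)^9 = (7/13)^9 = 40353607/10604499373
P(at least one) = 1 - 40353607/10604499373 = 10564145766/10604499373

10564145766/10604499373


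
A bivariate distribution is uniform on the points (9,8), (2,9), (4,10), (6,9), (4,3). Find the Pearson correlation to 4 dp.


Cov(X,Y) = 0.2000, Var(X) = 5.6000, Var(Y) = 6.1600
rho = Cov/(sqrt(VarX)*sqrt(VarY)) = 0.0341

0.0341


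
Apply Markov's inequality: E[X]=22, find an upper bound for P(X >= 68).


Markov: P(X >= a) <= E[X]/a
P(X >= 68) <= 22/68 = 11/34

11/34


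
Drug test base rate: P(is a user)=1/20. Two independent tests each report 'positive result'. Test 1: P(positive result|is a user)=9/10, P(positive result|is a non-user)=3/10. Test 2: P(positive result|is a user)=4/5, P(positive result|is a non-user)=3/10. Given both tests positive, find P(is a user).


After test 1: P(+) = 9/10*1/20 + 3/10*19/20 = 33/100
P(B|+) = (9/200)/(33/100) = 3/22
After test 2 (use post1 as new prior): P(+) = 4/5*3/22 + 3/10*19/22 = 81/220
P(B|+,+) = (6/55)/(81/220) = 8/27

8/27


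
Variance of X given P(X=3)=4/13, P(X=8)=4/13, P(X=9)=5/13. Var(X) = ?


E[X] = 89/13, E[X^2] = 697/13
Var(X) = E[X^2] - (E[X])^2 = 697/13 - (89/13)^2 = 1140/169

1140/169


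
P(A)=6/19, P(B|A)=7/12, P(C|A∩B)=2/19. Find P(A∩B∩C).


P(A∩B∩C) = P(A) * P(B|A) * P(C|A∩B)
= 6/19 * 7/12 * 2/19
= 7/38 * 2/19 = 7/361

7/361


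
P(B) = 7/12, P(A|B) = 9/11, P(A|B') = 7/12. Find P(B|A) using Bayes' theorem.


P(A) = P(A|B)P(B) + P(A|B')P(B') = 9/11*7/12 + 7/12*5/12 = 1141/1584
P(B|A) = P(A|B)P(B)/P(A) = (21/44)/(1141/1584) = 108/163

108/163


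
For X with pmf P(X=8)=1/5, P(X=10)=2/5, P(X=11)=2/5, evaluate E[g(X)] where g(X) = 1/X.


E[1/X] = sum(g(x)*P(x))
= 1/8*1/5 + 1/10*2/5 + 1/11*2/5
= 223/2200

223/2200


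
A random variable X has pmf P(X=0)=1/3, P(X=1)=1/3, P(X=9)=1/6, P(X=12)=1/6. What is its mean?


E[X] = sum(x * P(x))
= 0*1/3 + 1*1/3 + 9*1/6 + 12*1/6
= 23/6

23/6


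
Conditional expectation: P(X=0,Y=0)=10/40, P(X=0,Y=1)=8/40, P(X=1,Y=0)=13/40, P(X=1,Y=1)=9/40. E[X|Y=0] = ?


P(Y=0) = 23/40
E[X|Y=0] = (0*10 + 1*13)/23 = 13/23

13/23


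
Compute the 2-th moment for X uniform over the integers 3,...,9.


E[X^2] = (1/7) * sum(x^2 for x=3..9)
= 280/7 = 40

40


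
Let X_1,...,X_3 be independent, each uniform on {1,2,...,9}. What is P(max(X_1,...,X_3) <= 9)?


P(max <= 9) = P(all X_i <= 9) = (P(X_1 <= 9))^3
= (9/9)^3 = 1^3 = 1

1


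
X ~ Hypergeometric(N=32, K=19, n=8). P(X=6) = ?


P(X=6) = C(19,6)*C(13,2) / C(32,8)
= 27132*78 / 10518300
= 2116296/10518300 = 4522/22475

4522/22475


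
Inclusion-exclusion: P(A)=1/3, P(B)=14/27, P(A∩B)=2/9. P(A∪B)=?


P(A∪B) = P(A) + P(B) - P(A∩B)
= 1/3 + 14/27 - 2/9 = 17/27

17/27


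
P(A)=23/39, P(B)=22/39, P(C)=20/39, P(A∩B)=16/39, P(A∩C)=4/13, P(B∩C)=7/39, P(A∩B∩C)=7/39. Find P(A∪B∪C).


P(A∪B∪C) = P(A)+P(B)+P(C) - P(AB)-P(AC)-P(BC) + P(ABC)
= 23/39+22/39+20/39 - 16/39-4/13-7/39 + 7/39
= 37/39

37/39


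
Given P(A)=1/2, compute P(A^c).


P(A') = 1 - P(A) = 1 - 1/2 = 1/2

1/2


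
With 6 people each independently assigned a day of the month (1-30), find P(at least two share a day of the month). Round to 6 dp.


P(all different) = prod((30-i)/30 for i=0..5) = 0.586444
P(at least one match) = 1 - 0.586444 = 0.413556

0.413556


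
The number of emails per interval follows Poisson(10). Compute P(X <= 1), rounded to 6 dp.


P(X<=1) = e^(-10)*10^0/0! + e^(-10)*10^1/1!
≈ 0.0000453999 + 0.0004539993
= 0.0004993992
≈ 0.000499

0.000499


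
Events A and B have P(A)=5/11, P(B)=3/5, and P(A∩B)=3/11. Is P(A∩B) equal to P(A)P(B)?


P(A)*P(B) = 5/11*3/5 = 3/11
P(A∩B) = 3/11, which equals P(A)P(B), so independent

Yes, A and B are independent


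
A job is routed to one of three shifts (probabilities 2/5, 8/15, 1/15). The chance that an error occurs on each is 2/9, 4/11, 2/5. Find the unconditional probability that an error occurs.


P(A) = P(A|B1)P(B1) + P(A|B2)P(B2) + P(A|B3)P(B3)
= 2/9*2/5 + 4/11*8/15 + 2/5*1/15
= 4/45 + 32/165 + 2/75 = 766/2475

766/2475


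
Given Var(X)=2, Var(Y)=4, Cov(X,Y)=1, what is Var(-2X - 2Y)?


Var(-2X - 2Y) = (-2)^2*Var(X) + (-2)^2*Var(Y) + 2*(-2)*(-2)*Cov(X,Y)
= 4*2 + 4*4 + 8*1
= 8 + 16 + 8 = 32

32


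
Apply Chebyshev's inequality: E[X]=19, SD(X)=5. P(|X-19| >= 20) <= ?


k = 20/5 = 4
Chebyshev: P(|X-mu| >= k*sigma) <= 1/k^2 = 1/4^2 = 1/16

1/16


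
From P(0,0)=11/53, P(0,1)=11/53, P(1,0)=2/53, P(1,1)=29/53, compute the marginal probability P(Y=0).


P(Y=0) = P(0,0)+P(1,0) = 11/53 + 2/53 = 13/53

13/53


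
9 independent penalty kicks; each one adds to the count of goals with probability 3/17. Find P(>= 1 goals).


P(at least one) = 1 - P(none)
P(none) = (1 - 3/17)^9 = (14/17)^9 = 20661046784/118587876497
P(at least one) = 1 - 20661046784/118587876497 = 97926829713/118587876497

97926829713/118587876497


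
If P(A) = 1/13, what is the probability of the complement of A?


P(A') = 1 - P(A) = 1 - 1/13 = 12/13

12/13


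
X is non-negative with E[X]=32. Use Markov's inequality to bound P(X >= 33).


Markov: P(X >= a) <= E[X]/a
P(X >= 33) <= 32/33

32/33


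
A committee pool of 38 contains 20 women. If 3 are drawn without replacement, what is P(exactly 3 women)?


P(X=3) = C(20,3)*C(18,0) / C(38,3)
= 1140*1 / 8436
= 1140/8436 = 5/37

5/37


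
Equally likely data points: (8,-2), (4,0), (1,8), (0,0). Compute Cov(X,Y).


E[X]=13/4, E[Y]=3/2, E[XY]=-2
Cov(X,Y) = E[XY] - E[X]E[Y] = -2 - 13/4*3/2 = -55/8

-55/8


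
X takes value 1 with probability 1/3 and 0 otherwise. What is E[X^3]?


For Bernoulli: X in {0,1}
E[X^3] = 0^3*(1-1/3) + 1^3*1/3 = 1/3

1/3


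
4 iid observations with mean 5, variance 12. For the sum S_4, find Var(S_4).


By independence, Var(S_n) = n*Var(X_1) = 4*12 = 48

48


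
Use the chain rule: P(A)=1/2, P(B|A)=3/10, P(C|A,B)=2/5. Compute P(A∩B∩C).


P(A∩B∩C) = P(A) * P(B|A) * P(C|A∩B)
= 1/2 * 3/10 * 2/5
= 3/20 * 2/5 = 3/50

3/50


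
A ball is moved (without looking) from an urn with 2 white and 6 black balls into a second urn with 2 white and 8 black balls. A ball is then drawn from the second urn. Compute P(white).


P(transfer white) = 2/8 = 1/4; P(transfer black) = 3/4
If white transferred: Urn II has 3 white of 11, so P(white|white moved) = 3/11
If black transferred: Urn II has 2 white of 11, so P(white|black moved) = 2/11
By total probability: P(white) = 1/4*3/11 + 3/4*2/11 = 9/44

9/44


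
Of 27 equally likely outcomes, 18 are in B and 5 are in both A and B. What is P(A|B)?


P(A|B) = P(A∩B)/P(B) = (5/27)/(18/27) = 5/18

5/18


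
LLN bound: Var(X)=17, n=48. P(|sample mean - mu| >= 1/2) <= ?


Var(Xbar) = Var(X)/n = 17/48
Chebyshev: P(|Xbar-mu| >= 1/2) <= Var(Xbar)/(1/2)^2 = (17/48)/(1/4) = 17/12
Bound exceeds 1, so trivial bound: 1

1


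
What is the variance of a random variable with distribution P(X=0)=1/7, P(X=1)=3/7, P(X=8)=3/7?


E[X] = 27/7, E[X^2] = 195/7
Var(X) = E[X^2] - (E[X])^2 = 195/7 - (27/7)^2 = 636/49

636/49


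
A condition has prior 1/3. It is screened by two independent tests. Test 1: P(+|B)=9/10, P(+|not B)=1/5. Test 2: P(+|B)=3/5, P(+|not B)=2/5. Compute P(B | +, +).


After test 1: P(+) = 9/10*1/3 + 1/5*2/3 = 13/30
P(B|+) = (3/10)/(13/30) = 9/13
After test 2 (use post1 as new prior): P(+) = 3/5*9/13 + 2/5*4/13 = 7/13
P(B|+,+) = (27/65)/(7/13) = 27/35

27/35


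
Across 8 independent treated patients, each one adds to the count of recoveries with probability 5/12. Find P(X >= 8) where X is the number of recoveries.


P(X>=8) = P(X=8)
= 390625/429981696
= 390625/429981696

390625/429981696


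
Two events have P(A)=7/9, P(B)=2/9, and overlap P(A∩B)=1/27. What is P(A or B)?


P(A∪B) = P(A) + P(B) - P(A∩B)
= 7/9 + 2/9 - 1/27 = 26/27

26/27


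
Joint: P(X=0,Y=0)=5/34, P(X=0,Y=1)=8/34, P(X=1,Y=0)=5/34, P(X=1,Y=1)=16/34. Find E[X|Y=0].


P(Y=0) = 10/34
E[X|Y=0] = (0*5 + 1*5)/10 = 5/10 = 1/2

1/2


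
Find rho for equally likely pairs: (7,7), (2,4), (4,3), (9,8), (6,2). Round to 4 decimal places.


Cov(X,Y) = 3.7200, Var(X) = 5.8400, Var(Y) = 5.3600
rho = Cov/(sqrt(VarX)*sqrt(VarY)) = 0.6649

0.6649


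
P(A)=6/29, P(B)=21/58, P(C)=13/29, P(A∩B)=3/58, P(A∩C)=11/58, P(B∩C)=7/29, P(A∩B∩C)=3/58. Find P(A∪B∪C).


P(A∪B∪C) = P(A)+P(B)+P(C) - P(AB)-P(AC)-P(BC) + P(ABC)
= 6/29+21/58+13/29 - 3/58-11/58-7/29 + 3/58
= 17/29

17/29


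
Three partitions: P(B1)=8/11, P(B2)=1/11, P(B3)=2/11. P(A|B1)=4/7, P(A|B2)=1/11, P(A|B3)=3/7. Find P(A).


P(A) = P(A|B1)P(B1) + P(A|B2)P(B2) + P(A|B3)P(B3)
= 4/7*8/11 + 1/11*1/11 + 3/7*2/11
= 32/77 + 1/121 + 6/77 = 425/847

425/847


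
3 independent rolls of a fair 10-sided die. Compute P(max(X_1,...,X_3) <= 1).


P(max <= 1) = P(all X_i <= 1) = (P(X_1 <= 1))^3
= (1/10)^3 = 1/1000

1/1000


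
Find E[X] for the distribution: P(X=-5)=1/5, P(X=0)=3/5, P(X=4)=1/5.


E[X] = sum(x * P(x))
= -5*1/5 + 0*3/5 + 4*1/5
= -1/5

-1/5


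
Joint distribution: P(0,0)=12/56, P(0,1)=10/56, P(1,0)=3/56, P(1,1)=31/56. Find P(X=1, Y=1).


Read from table: P(X=1, Y=1) = 31/56

31/56
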